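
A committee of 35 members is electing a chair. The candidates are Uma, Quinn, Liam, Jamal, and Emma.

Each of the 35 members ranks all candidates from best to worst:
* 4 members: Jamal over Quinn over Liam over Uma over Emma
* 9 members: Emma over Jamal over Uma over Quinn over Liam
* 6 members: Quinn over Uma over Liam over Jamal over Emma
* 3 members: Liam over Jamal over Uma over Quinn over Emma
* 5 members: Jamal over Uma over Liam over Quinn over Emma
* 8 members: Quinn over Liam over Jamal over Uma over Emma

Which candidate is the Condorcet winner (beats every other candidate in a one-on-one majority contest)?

Jamal

Jamal vs Uma: 29–6
Jamal vs Quinn: 21–14
Jamal vs Liam: 18–17
Jamal vs Emma: 26–9
Jamal beats every other candidate.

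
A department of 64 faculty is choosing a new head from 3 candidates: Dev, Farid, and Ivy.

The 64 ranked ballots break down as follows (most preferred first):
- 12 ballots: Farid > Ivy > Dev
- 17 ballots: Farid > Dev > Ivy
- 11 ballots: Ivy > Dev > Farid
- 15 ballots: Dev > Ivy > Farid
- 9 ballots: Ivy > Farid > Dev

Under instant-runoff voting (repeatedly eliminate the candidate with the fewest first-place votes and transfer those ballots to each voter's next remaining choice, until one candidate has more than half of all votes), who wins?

Round 1: Dev 15, Farid 29, Ivy 20. Dev eliminated.
Round 2: Farid 29, Ivy 35. Ivy has a majority (≥33).

Ivy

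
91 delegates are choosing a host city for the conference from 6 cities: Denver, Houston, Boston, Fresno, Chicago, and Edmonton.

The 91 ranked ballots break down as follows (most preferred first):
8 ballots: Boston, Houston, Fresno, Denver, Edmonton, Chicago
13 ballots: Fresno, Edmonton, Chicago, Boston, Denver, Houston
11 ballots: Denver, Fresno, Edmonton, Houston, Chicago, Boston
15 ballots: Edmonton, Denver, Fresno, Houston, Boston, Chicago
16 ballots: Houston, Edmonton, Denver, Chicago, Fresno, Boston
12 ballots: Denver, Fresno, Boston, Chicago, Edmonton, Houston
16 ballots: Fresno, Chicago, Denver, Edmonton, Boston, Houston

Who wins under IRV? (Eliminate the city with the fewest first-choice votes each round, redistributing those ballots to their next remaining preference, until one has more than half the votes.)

Denver

Round 1: Denver 23, Houston 16, Boston 8, Fresno 29, Chicago 0, Edmonton 15. Chicago eliminated.
Round 2: Denver 23, Houston 16, Boston 8, Fresno 29, Edmonton 15. Boston eliminated.
Round 3: Denver 23, Houston 24, Fresno 29, Edmonton 15. Edmonton eliminated.
Round 4: Denver 38, Houston 24, Fresno 29. Houston eliminated.
Round 5: Denver 54, Fresno 37. Denver has a majority (≥46).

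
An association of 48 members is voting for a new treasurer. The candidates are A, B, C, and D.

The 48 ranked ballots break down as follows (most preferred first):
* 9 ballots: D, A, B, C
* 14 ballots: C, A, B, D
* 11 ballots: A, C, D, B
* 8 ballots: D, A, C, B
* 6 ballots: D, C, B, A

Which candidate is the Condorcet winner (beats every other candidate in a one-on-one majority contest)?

A vs B: 42–6
A vs C: 28–20
A vs D: 25–23
A beats every other candidate.

A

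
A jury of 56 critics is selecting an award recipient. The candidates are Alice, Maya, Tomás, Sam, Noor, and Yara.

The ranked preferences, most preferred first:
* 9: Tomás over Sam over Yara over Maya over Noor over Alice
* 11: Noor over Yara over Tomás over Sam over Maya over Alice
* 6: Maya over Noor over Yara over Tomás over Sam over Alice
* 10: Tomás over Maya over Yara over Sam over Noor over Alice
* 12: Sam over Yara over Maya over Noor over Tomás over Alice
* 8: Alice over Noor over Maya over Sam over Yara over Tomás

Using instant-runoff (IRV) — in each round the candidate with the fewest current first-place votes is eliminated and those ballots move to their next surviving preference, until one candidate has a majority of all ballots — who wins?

Round 1: Alice 8, Maya 6, Tomás 19, Sam 12, Noor 11, Yara 0. Yara eliminated.
Round 2: Alice 8, Maya 6, Tomás 19, Sam 12, Noor 11. Maya eliminated.
Round 3: Alice 8, Tomás 19, Sam 12, Noor 17. Alice eliminated.
Round 4: Tomás 19, Sam 12, Noor 25. Sam eliminated.
Round 5: Tomás 19, Noor 37. Noor has a majority (≥29).

Noor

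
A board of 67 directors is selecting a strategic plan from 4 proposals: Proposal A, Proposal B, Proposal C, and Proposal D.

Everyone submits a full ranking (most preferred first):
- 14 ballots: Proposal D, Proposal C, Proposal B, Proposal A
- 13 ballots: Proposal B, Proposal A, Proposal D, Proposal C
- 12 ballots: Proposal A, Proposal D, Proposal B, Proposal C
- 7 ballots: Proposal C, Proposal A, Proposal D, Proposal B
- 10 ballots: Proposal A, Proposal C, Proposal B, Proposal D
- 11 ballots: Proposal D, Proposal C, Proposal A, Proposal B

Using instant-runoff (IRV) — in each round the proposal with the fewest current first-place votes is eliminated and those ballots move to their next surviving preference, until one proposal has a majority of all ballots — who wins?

Round 1: Proposal A 22, Proposal B 13, Proposal C 7, Proposal D 25. Proposal C eliminated.
Round 2: Proposal A 29, Proposal B 13, Proposal D 25. Proposal B eliminated.
Round 3: Proposal A 42, Proposal D 25. Proposal A has a majority (≥34).

Proposal A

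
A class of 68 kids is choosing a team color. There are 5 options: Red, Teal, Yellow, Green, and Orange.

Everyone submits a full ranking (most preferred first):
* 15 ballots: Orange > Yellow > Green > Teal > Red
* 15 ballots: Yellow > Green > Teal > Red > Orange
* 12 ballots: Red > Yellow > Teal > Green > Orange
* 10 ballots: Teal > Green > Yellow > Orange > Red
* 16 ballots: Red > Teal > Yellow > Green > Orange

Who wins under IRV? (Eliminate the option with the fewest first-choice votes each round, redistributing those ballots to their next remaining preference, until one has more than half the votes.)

Yellow

Round 1: Red 28, Teal 10, Yellow 15, Green 0, Orange 15. Green eliminated.
Round 2: Red 28, Teal 10, Yellow 15, Orange 15. Teal eliminated.
Round 3: Red 28, Yellow 25, Orange 15. Orange eliminated.
Round 4: Red 28, Yellow 40. Yellow has a majority (≥35).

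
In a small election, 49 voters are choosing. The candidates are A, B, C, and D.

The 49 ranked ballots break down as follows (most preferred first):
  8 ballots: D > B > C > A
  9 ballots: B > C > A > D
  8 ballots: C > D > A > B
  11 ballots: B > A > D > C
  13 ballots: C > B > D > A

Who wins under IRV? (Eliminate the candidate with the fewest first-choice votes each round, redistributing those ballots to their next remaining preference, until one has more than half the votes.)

B

Round 1: A 0, B 20, C 21, D 8. A eliminated.
Round 2: B 20, C 21, D 8. D eliminated.
Round 3: B 28, C 21. B has a majority (≥25).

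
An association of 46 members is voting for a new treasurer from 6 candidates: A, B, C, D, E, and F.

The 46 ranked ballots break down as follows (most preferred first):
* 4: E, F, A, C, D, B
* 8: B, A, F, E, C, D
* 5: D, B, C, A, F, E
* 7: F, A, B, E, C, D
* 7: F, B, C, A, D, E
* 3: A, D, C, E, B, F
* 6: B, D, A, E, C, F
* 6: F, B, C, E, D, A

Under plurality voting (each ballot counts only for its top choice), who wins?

F

First-place votes: A 3, B 14, C 0, D 5, E 4, F 20.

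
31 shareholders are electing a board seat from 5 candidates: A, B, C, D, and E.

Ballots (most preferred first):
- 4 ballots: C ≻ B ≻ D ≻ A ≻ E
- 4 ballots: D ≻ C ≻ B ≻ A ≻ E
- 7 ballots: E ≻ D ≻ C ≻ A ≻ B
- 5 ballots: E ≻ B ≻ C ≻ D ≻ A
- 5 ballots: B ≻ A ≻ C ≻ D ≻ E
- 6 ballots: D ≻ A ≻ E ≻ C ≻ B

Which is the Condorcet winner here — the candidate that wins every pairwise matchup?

D vs A: 26–5
D vs B: 17–14
D vs C: 17–14
D vs E: 19–12
D beats every other candidate.

D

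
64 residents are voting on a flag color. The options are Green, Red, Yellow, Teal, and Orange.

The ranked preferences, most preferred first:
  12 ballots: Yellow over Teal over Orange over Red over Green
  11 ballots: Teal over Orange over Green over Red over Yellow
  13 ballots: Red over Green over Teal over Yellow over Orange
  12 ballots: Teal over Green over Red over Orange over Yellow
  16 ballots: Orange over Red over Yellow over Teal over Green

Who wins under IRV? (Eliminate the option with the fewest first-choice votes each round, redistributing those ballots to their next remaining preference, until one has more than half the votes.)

Round 1: Green 0, Red 13, Yellow 12, Teal 23, Orange 16. Green eliminated.
Round 2: Red 13, Yellow 12, Teal 23, Orange 16. Yellow eliminated.
Round 3: Red 13, Teal 35, Orange 16. Teal has a majority (≥33).

Teal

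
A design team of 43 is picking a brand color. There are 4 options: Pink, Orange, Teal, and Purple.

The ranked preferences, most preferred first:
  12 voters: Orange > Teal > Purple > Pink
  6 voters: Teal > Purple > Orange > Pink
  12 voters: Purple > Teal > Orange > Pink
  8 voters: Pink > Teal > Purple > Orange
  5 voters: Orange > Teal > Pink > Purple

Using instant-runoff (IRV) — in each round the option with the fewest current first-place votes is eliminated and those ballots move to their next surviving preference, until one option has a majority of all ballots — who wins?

Purple

Round 1: Pink 8, Orange 17, Teal 6, Purple 12. Teal eliminated.
Round 2: Pink 8, Orange 17, Purple 18. Pink eliminated.
Round 3: Orange 17, Purple 26. Purple has a majority (≥22).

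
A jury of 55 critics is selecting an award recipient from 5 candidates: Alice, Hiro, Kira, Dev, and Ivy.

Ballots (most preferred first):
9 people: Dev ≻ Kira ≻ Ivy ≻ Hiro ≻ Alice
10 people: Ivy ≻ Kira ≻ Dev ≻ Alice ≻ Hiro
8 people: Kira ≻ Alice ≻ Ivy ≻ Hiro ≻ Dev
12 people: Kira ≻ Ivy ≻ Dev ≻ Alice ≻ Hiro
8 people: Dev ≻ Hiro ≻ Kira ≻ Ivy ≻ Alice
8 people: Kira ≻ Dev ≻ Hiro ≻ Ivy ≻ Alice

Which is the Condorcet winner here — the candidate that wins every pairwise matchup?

Kira

Kira vs Alice: 55–0
Kira vs Hiro: 47–8
Kira vs Dev: 38–17
Kira vs Ivy: 45–10
Kira beats every other candidate.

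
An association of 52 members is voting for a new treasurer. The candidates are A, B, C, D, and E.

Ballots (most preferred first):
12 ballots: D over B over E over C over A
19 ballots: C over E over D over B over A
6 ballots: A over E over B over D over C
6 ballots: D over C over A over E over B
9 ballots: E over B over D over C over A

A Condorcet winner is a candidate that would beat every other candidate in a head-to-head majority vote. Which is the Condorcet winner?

E vs A: 40–12
E vs B: 40–12
E vs C: 27–25
E vs D: 34–18
E beats every other candidate.

E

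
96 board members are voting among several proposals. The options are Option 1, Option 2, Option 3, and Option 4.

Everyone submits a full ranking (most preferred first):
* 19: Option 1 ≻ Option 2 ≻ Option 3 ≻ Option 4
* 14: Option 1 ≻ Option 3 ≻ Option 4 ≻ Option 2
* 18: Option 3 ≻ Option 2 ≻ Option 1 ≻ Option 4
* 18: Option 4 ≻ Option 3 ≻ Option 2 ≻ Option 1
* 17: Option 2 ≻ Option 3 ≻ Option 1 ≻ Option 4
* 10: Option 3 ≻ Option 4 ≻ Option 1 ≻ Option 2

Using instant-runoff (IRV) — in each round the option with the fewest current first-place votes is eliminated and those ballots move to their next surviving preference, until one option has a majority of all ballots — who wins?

Round 1: Option 1 33, Option 2 17, Option 3 28, Option 4 18. Option 2 eliminated.
Round 2: Option 1 33, Option 3 45, Option 4 18. Option 4 eliminated.
Round 3: Option 1 33, Option 3 63. Option 3 has a majority (≥49).

Option 3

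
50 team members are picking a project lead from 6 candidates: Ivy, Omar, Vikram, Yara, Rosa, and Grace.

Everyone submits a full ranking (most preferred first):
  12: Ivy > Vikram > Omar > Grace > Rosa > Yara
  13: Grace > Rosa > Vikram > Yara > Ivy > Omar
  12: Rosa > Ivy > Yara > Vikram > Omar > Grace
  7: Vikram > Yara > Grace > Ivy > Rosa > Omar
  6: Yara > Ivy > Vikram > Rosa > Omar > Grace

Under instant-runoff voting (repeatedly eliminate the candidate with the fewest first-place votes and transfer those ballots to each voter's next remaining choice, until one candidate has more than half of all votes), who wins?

Ivy

Round 1: Ivy 12, Omar 0, Vikram 7, Yara 6, Rosa 12, Grace 13. Omar eliminated.
Round 2: Ivy 12, Vikram 7, Yara 6, Rosa 12, Grace 13. Yara eliminated.
Round 3: Ivy 18, Vikram 7, Rosa 12, Grace 13. Vikram eliminated.
Round 4: Ivy 18, Rosa 12, Grace 20. Rosa eliminated.
Round 5: Ivy 30, Grace 20. Ivy has a majority (≥26).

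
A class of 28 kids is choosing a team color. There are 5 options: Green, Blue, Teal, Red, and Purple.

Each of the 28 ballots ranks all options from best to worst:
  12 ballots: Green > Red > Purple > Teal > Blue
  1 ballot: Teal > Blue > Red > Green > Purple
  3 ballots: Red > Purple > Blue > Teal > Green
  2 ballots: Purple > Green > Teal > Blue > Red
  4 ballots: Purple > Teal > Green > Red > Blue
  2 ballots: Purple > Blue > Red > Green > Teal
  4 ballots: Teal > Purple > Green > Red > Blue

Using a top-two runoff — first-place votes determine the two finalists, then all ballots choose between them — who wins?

Purple

Round 1 first-place votes: Green 12, Blue 0, Teal 5, Red 3, Purple 8. Green and Purple advance.
Runoff: Green is ranked above Purple on 13 ballots, Purple above Green on 15.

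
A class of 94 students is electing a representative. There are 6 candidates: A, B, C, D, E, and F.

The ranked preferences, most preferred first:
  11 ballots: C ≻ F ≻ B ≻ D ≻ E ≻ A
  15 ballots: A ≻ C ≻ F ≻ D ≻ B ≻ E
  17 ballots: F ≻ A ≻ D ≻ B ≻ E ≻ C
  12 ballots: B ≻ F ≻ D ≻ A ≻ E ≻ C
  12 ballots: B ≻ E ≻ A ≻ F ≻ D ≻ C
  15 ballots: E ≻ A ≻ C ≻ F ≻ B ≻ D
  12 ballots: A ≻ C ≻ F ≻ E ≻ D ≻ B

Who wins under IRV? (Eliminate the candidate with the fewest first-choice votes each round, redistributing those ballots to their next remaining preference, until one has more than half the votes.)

Round 1: A 27, B 24, C 11, D 0, E 15, F 17. D eliminated.
Round 2: A 27, B 24, C 11, E 15, F 17. C eliminated.
Round 3: A 27, B 24, E 15, F 28. E eliminated.
Round 4: A 42, B 24, F 28. B eliminated.
Round 5: A 54, F 40. A has a majority (≥48).

A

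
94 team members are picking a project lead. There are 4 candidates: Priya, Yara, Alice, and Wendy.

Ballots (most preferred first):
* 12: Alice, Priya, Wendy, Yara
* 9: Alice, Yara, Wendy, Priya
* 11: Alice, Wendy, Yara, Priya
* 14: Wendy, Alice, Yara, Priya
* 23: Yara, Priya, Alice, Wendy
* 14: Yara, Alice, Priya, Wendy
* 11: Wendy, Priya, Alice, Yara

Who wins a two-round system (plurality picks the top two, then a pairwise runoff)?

Round 1 first-place votes: Priya 0, Yara 37, Alice 32, Wendy 25. Yara and Alice advance.
Runoff: Yara is ranked above Alice on 37 ballots, Alice above Yara on 57.

Alice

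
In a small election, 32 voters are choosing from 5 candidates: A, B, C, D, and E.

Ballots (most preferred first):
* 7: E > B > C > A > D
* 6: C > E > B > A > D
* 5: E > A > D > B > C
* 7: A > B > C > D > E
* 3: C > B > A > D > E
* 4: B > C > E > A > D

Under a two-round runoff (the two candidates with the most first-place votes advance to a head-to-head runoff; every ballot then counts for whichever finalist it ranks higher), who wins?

Round 1 first-place votes: A 7, B 4, C 9, D 0, E 12. E and C advance.
Runoff: E is ranked above C on 12 ballots, C above E on 20.

C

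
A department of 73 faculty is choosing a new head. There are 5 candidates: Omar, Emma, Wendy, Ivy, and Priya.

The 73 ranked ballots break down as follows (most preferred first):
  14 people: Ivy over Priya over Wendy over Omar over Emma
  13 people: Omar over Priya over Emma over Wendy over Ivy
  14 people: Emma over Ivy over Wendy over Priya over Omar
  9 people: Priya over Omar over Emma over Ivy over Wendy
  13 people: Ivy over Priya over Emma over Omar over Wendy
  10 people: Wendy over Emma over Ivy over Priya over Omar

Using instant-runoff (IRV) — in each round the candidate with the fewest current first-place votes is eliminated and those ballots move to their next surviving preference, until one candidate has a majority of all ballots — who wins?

Emma

Round 1: Omar 13, Emma 14, Wendy 10, Ivy 27, Priya 9. Priya eliminated.
Round 2: Omar 22, Emma 14, Wendy 10, Ivy 27. Wendy eliminated.
Round 3: Omar 22, Emma 24, Ivy 27. Omar eliminated.
Round 4: Emma 46, Ivy 27. Emma has a majority (≥37).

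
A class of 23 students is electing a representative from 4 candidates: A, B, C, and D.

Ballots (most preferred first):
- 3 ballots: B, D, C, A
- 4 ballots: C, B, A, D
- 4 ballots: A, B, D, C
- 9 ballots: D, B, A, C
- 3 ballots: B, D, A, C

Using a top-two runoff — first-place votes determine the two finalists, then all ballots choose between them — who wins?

Round 1 first-place votes: A 4, B 6, C 4, D 9. D and B advance.
Runoff: D is ranked above B on 9 ballots, B above D on 14.

B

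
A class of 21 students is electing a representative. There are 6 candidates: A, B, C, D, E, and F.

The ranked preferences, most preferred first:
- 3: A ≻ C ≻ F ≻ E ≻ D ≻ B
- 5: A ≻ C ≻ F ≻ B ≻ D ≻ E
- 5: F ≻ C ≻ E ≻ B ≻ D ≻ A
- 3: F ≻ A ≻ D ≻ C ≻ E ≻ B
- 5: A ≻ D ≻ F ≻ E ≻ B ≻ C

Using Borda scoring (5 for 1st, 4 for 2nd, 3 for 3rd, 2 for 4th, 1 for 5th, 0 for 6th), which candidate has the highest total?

A: 3×5 + 5×5 + 5×0 + 3×4 + 5×5 = 77
B: 3×0 + 5×2 + 5×2 + 3×0 + 5×1 = 25
C: 3×4 + 5×4 + 5×4 + 3×2 + 5×0 = 58
D: 3×1 + 5×1 + 5×1 + 3×3 + 5×4 = 42
E: 3×2 + 5×0 + 5×3 + 3×1 + 5×2 = 34
F: 3×3 + 5×3 + 5×5 + 3×5 + 5×3 = 79

F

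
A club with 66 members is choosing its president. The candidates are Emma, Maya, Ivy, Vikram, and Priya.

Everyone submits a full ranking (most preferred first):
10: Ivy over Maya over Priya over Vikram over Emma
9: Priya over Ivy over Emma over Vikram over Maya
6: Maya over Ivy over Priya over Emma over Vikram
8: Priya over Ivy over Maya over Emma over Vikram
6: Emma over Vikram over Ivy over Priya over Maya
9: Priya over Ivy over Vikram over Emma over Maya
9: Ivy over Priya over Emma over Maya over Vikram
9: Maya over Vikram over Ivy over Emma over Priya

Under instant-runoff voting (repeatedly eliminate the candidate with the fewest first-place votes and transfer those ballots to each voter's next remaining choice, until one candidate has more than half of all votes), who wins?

Round 1: Emma 6, Maya 15, Ivy 19, Vikram 0, Priya 26. Vikram eliminated.
Round 2: Emma 6, Maya 15, Ivy 19, Priya 26. Emma eliminated.
Round 3: Maya 15, Ivy 25, Priya 26. Maya eliminated.
Round 4: Ivy 40, Priya 26. Ivy has a majority (≥34).

Ivy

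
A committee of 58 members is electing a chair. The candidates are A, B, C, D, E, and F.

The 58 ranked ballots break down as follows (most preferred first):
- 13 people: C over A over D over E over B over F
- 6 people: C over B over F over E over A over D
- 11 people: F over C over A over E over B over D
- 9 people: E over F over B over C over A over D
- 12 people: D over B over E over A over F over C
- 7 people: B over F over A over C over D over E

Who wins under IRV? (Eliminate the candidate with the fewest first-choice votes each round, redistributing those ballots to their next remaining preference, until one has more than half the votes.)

Round 1: A 0, B 7, C 19, D 12, E 9, F 11. A eliminated.
Round 2: B 7, C 19, D 12, E 9, F 11. B eliminated.
Round 3: C 19, D 12, E 9, F 18. E eliminated.
Round 4: C 19, D 12, F 27. D eliminated.
Round 5: C 19, F 39. F has a majority (≥30).

F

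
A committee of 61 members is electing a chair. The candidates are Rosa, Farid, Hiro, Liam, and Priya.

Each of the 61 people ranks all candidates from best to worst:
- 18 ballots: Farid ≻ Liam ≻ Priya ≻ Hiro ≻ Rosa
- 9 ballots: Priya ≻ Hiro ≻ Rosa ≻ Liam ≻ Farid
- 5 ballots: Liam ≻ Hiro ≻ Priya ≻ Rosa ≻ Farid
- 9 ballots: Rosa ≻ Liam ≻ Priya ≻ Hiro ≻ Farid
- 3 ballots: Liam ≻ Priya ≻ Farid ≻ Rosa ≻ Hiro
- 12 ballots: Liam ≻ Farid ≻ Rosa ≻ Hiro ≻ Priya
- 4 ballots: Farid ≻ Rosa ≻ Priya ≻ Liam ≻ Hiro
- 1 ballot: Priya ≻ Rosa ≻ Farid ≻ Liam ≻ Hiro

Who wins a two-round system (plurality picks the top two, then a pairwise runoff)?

Liam

Round 1 first-place votes: Rosa 9, Farid 22, Hiro 0, Liam 20, Priya 10. Farid and Liam advance.
Runoff: Farid is ranked above Liam on 23 ballots, Liam above Farid on 38.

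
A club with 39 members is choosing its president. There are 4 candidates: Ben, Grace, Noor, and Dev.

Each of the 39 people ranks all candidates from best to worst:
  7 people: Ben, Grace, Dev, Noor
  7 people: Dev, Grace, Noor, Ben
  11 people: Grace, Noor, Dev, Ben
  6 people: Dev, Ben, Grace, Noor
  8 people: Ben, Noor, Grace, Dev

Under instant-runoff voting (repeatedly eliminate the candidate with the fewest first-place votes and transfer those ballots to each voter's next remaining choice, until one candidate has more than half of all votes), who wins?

Round 1: Ben 15, Grace 11, Noor 0, Dev 13. Noor eliminated.
Round 2: Ben 15, Grace 11, Dev 13. Grace eliminated.
Round 3: Ben 15, Dev 24. Dev has a majority (≥20).

Dev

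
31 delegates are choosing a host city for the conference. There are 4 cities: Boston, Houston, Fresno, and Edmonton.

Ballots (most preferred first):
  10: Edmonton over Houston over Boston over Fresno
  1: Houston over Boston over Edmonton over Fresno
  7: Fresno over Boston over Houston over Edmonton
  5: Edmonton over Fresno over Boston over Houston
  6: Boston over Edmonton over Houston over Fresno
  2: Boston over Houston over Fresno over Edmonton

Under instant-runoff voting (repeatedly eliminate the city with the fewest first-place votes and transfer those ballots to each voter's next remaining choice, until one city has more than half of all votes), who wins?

Boston

Round 1: Boston 8, Houston 1, Fresno 7, Edmonton 15. Houston eliminated.
Round 2: Boston 9, Fresno 7, Edmonton 15. Fresno eliminated.
Round 3: Boston 16, Edmonton 15. Boston has a majority (≥16).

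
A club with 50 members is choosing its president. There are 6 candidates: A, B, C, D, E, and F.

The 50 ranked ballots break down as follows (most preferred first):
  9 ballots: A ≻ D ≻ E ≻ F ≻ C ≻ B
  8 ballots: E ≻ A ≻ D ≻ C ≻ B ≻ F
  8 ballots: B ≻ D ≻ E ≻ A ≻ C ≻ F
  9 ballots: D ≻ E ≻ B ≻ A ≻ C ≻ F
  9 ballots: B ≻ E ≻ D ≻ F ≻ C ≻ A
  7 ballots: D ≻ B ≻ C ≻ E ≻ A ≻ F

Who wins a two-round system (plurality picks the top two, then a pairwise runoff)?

Round 1 first-place votes: A 9, B 17, C 0, D 16, E 8, F 0. B and D advance.
Runoff: B is ranked above D on 17 ballots, D above B on 33.

D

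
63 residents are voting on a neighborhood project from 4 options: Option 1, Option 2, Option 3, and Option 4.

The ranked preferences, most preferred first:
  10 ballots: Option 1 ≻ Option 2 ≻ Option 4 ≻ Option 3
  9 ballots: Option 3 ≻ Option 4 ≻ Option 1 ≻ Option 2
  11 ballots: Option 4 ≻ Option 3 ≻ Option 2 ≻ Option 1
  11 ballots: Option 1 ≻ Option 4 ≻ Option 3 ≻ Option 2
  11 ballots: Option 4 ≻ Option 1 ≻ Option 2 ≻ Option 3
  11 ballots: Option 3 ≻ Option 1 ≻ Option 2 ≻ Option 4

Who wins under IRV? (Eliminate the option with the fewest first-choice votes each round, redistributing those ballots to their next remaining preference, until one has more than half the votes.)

Round 1: Option 1 21, Option 2 0, Option 3 20, Option 4 22. Option 2 eliminated.
Round 2: Option 1 21, Option 3 20, Option 4 22. Option 3 eliminated.
Round 3: Option 1 32, Option 4 31. Option 1 has a majority (≥32).

Option 1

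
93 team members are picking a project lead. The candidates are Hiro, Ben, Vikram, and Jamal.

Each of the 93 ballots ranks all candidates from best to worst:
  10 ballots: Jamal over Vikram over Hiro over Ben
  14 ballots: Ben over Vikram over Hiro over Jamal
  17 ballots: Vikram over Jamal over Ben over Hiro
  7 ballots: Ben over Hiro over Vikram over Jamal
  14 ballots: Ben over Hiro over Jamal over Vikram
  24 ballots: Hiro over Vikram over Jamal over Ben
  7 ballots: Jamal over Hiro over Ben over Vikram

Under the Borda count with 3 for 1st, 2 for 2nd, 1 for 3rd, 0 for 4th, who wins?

Hiro: 10×1 + 14×1 + 17×0 + 7×2 + 14×2 + 24×3 + 7×2 = 152
Ben: 10×0 + 14×3 + 17×1 + 7×3 + 14×3 + 24×0 + 7×1 = 129
Vikram: 10×2 + 14×2 + 17×3 + 7×1 + 14×0 + 24×2 + 7×0 = 154
Jamal: 10×3 + 14×0 + 17×2 + 7×0 + 14×1 + 24×1 + 7×3 = 123

Vikram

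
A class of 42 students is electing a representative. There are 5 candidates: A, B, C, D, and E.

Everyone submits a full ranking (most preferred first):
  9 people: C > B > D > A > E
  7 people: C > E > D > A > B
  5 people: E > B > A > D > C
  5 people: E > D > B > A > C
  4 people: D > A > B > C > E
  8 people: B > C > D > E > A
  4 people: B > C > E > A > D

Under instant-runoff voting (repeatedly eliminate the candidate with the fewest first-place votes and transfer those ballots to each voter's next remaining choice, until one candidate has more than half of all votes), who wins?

B

Round 1: A 0, B 12, C 16, D 4, E 10. A eliminated.
Round 2: B 12, C 16, D 4, E 10. D eliminated.
Round 3: B 16, C 16, E 10. E eliminated.
Round 4: B 26, C 16. B has a majority (≥22).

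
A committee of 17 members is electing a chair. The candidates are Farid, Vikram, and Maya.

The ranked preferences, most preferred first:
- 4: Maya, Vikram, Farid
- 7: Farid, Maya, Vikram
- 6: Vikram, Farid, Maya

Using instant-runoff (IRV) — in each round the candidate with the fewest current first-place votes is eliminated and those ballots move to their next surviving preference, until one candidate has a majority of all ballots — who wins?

Vikram

Round 1: Farid 7, Vikram 6, Maya 4. Maya eliminated.
Round 2: Farid 7, Vikram 10. Vikram has a majority (≥9).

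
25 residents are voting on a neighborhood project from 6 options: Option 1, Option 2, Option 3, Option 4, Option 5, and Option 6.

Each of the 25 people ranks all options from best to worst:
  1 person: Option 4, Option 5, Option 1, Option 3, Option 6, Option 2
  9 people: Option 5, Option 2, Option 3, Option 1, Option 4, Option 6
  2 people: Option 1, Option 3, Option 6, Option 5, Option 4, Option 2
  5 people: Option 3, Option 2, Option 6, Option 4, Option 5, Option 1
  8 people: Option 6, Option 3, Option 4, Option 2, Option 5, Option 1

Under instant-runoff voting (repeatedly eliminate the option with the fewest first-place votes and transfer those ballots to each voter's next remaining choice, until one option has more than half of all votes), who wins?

Option 6

Round 1: Option 1 2, Option 2 0, Option 3 5, Option 4 1, Option 5 9, Option 6 8. Option 2 eliminated.
Round 2: Option 1 2, Option 3 5, Option 4 1, Option 5 9, Option 6 8. Option 4 eliminated.
Round 3: Option 1 2, Option 3 5, Option 5 10, Option 6 8. Option 1 eliminated.
Round 4: Option 3 7, Option 5 10, Option 6 8. Option 3 eliminated.
Round 5: Option 5 10, Option 6 15. Option 6 has a majority (≥13).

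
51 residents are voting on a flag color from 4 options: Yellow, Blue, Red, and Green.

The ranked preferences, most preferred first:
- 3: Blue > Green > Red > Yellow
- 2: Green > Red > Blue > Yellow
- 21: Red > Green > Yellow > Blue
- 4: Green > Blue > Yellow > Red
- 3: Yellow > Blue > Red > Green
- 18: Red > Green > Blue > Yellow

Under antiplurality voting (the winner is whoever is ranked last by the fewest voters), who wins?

Green

Last-place votes: Yellow 23, Blue 21, Red 4, Green 3.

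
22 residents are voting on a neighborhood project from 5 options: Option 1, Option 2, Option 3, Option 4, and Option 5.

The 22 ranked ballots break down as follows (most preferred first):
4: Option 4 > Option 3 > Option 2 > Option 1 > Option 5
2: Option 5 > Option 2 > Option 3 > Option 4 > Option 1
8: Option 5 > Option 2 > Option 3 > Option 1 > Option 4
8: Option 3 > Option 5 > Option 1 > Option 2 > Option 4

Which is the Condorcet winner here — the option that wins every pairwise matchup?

Option 3 vs Option 1: 22–0
Option 3 vs Option 2: 12–10
Option 3 vs Option 4: 18–4
Option 3 vs Option 5: 12–10
Option 3 beats every other option.

Option 3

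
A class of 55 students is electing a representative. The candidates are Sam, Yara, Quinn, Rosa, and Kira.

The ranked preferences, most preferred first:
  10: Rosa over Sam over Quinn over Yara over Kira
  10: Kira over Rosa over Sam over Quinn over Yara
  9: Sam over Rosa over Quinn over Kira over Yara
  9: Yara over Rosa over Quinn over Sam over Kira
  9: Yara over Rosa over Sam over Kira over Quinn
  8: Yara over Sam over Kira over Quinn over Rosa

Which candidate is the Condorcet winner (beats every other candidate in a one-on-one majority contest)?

Rosa vs Sam: 38–17
Rosa vs Yara: 29–26
Rosa vs Quinn: 47–8
Rosa vs Kira: 37–18
Rosa beats every other candidate.

Rosa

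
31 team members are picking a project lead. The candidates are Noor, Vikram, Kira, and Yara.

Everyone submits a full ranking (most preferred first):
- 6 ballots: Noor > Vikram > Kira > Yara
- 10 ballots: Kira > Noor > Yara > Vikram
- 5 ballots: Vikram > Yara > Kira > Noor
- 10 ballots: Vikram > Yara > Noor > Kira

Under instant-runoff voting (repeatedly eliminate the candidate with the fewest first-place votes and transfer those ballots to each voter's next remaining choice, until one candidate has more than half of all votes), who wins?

Round 1: Noor 6, Vikram 15, Kira 10, Yara 0. Yara eliminated.
Round 2: Noor 6, Vikram 15, Kira 10. Noor eliminated.
Round 3: Vikram 21, Kira 10. Vikram has a majority (≥16).

Vikram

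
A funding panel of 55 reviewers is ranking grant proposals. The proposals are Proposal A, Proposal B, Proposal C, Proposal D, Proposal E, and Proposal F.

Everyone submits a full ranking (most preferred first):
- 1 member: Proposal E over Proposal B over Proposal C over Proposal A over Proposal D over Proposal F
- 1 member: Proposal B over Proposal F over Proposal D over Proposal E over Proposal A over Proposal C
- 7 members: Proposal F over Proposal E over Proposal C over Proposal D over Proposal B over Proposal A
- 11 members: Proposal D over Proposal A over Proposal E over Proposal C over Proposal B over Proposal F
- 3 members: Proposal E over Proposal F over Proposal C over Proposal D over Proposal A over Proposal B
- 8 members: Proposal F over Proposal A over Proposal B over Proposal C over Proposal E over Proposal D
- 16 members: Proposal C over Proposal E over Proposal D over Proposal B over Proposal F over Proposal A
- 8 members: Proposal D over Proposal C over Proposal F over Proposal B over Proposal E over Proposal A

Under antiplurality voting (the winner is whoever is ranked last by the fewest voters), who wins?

Proposal E

Last-place votes: Proposal A 31, Proposal B 3, Proposal C 1, Proposal D 8, Proposal E 0, Proposal F 12.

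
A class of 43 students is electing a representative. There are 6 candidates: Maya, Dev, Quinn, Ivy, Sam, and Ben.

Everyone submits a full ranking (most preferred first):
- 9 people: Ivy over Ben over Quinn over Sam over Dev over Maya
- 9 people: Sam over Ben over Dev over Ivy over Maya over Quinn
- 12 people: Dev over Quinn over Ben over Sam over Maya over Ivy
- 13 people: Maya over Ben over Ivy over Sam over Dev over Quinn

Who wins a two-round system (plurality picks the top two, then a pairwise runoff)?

Round 1 first-place votes: Maya 13, Dev 12, Quinn 0, Ivy 9, Sam 9, Ben 0. Maya and Dev advance.
Runoff: Maya is ranked above Dev on 13 ballots, Dev above Maya on 30.

Dev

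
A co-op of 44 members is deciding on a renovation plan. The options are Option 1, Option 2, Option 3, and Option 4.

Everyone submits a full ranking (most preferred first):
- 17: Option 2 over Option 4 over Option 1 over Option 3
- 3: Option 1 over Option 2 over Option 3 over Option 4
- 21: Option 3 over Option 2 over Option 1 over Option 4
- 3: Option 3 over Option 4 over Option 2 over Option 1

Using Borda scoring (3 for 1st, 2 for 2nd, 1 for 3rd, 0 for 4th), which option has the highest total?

Option 2

Option 1: 17×1 + 3×3 + 21×1 + 3×0 = 47
Option 2: 17×3 + 3×2 + 21×2 + 3×1 = 102
Option 3: 17×0 + 3×1 + 21×3 + 3×3 = 75
Option 4: 17×2 + 3×0 + 21×0 + 3×2 = 40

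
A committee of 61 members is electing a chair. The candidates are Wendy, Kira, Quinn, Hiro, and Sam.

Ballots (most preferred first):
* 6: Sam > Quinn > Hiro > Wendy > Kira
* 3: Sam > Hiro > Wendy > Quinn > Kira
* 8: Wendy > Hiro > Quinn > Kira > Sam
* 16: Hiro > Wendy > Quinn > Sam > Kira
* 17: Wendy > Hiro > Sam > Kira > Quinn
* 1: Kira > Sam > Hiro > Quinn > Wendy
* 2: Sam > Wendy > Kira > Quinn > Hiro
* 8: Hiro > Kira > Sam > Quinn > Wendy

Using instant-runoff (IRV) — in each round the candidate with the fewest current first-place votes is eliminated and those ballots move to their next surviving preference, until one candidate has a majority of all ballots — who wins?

Hiro

Round 1: Wendy 25, Kira 1, Quinn 0, Hiro 24, Sam 11. Quinn eliminated.
Round 2: Wendy 25, Kira 1, Hiro 24, Sam 11. Kira eliminated.
Round 3: Wendy 25, Hiro 24, Sam 12. Sam eliminated.
Round 4: Wendy 27, Hiro 34. Hiro has a majority (≥31).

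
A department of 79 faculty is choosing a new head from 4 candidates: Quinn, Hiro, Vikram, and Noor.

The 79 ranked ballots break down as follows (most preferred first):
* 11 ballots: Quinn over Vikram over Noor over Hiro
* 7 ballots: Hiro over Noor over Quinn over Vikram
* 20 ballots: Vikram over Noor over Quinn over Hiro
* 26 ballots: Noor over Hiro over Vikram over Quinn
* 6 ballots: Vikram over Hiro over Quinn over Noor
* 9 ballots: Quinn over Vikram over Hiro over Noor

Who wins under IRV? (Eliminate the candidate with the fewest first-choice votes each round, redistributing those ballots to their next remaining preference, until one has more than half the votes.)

Vikram

Round 1: Quinn 20, Hiro 7, Vikram 26, Noor 26. Hiro eliminated.
Round 2: Quinn 20, Vikram 26, Noor 33. Quinn eliminated.
Round 3: Vikram 46, Noor 33. Vikram has a majority (≥40).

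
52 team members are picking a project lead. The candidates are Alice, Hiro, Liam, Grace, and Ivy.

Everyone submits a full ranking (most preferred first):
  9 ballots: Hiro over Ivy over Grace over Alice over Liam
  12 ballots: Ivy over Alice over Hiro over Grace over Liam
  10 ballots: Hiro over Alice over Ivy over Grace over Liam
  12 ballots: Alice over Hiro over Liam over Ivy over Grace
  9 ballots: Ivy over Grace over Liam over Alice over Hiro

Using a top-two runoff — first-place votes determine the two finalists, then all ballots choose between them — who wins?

Hiro

Round 1 first-place votes: Alice 12, Hiro 19, Liam 0, Grace 0, Ivy 21. Ivy and Hiro advance.
Runoff: Ivy is ranked above Hiro on 21 ballots, Hiro above Ivy on 31.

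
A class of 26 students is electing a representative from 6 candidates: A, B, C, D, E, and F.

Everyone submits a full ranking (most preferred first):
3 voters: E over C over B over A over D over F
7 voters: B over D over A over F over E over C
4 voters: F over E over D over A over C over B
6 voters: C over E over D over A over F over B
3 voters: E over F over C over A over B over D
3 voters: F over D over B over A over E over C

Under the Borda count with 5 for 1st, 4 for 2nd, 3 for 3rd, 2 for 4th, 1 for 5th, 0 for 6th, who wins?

E

A: 3×2 + 7×3 + 4×2 + 6×2 + 3×2 + 3×2 = 59
B: 3×3 + 7×5 + 4×0 + 6×0 + 3×1 + 3×3 = 56
C: 3×4 + 7×0 + 4×1 + 6×5 + 3×3 + 3×0 = 55
D: 3×1 + 7×4 + 4×3 + 6×3 + 3×0 + 3×4 = 73
E: 3×5 + 7×1 + 4×4 + 6×4 + 3×5 + 3×1 = 80
F: 3×0 + 7×2 + 4×5 + 6×1 + 3×4 + 3×5 = 67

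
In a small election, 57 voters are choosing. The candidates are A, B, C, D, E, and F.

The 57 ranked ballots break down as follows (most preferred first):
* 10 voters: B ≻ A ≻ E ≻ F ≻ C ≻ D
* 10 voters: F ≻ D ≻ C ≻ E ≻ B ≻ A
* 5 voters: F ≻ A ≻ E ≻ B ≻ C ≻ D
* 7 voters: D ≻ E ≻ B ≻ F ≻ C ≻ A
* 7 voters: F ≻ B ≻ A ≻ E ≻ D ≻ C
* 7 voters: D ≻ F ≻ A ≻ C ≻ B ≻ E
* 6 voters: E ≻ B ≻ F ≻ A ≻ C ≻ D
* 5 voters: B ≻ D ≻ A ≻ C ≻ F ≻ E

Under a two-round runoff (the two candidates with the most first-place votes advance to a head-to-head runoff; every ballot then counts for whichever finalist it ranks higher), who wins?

F

Round 1 first-place votes: A 0, B 15, C 0, D 14, E 6, F 22. F and B advance.
Runoff: F is ranked above B on 29 ballots, B above F on 28.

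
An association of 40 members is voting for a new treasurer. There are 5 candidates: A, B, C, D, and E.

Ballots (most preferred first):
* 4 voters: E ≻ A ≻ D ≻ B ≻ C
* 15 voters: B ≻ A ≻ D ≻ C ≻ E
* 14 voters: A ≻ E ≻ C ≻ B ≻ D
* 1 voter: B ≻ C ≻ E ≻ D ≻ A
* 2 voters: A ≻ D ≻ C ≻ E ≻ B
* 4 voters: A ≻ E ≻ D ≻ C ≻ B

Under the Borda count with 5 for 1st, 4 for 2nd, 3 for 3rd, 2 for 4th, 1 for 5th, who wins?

A

A: 4×4 + 15×4 + 14×5 + 1×1 + 2×5 + 4×5 = 177
B: 4×2 + 15×5 + 14×2 + 1×5 + 2×1 + 4×1 = 122
C: 4×1 + 15×2 + 14×3 + 1×4 + 2×3 + 4×2 = 94
D: 4×3 + 15×3 + 14×1 + 1×2 + 2×4 + 4×3 = 93
E: 4×5 + 15×1 + 14×4 + 1×3 + 2×2 + 4×4 = 114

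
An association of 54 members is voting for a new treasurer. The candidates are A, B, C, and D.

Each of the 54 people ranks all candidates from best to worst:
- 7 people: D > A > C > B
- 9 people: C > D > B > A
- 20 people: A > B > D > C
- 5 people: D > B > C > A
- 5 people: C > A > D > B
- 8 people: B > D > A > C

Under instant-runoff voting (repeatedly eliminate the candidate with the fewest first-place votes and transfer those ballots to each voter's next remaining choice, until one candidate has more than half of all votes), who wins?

D

Round 1: A 20, B 8, C 14, D 12. B eliminated.
Round 2: A 20, C 14, D 20. C eliminated.
Round 3: A 25, D 29. D has a majority (≥28).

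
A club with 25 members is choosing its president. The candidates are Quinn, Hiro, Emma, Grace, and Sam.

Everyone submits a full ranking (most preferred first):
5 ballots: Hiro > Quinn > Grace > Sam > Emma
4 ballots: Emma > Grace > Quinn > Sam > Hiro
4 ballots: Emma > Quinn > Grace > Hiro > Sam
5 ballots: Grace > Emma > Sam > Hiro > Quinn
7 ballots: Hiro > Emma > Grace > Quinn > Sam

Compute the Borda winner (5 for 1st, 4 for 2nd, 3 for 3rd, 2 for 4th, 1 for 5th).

Quinn: 5×4 + 4×3 + 4×4 + 5×1 + 7×2 = 67
Hiro: 5×5 + 4×1 + 4×2 + 5×2 + 7×5 = 82
Emma: 5×1 + 4×5 + 4×5 + 5×4 + 7×4 = 93
Grace: 5×3 + 4×4 + 4×3 + 5×5 + 7×3 = 89
Sam: 5×2 + 4×2 + 4×1 + 5×3 + 7×1 = 44

Emma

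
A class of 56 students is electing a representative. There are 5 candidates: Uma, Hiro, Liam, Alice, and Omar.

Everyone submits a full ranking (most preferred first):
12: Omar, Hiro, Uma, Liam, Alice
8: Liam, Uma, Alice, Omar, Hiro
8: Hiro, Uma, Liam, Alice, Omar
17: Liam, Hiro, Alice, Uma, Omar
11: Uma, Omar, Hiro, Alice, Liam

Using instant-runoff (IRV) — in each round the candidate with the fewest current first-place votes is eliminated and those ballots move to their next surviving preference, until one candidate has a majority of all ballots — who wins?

Uma

Round 1: Uma 11, Hiro 8, Liam 25, Alice 0, Omar 12. Alice eliminated.
Round 2: Uma 11, Hiro 8, Liam 25, Omar 12. Hiro eliminated.
Round 3: Uma 19, Liam 25, Omar 12. Omar eliminated.
Round 4: Uma 31, Liam 25. Uma has a majority (≥29).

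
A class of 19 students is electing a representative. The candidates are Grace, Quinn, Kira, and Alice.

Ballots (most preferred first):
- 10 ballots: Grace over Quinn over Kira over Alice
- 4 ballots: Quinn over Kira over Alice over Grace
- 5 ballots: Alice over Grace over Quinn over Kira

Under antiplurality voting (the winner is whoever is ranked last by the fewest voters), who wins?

Quinn

Last-place votes: Grace 4, Quinn 0, Kira 5, Alice 10.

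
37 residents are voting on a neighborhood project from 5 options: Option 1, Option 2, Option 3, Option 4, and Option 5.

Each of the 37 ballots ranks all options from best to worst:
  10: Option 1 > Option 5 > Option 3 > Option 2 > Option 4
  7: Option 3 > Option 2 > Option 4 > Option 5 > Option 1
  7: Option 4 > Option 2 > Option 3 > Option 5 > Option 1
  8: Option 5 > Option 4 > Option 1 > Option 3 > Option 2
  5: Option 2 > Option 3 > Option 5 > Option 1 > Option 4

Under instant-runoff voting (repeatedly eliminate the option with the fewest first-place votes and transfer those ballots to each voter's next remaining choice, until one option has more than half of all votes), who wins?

Option 3

Round 1: Option 1 10, Option 2 5, Option 3 7, Option 4 7, Option 5 8. Option 2 eliminated.
Round 2: Option 1 10, Option 3 12, Option 4 7, Option 5 8. Option 4 eliminated.
Round 3: Option 1 10, Option 3 19, Option 5 8. Option 3 has a majority (≥19).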